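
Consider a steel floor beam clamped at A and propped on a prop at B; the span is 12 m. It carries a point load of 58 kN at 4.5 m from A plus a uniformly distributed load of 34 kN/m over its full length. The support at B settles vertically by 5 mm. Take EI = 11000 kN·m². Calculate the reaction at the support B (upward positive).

R_B = 163.6 kN

Take the reaction at B as the redundant and release it; the primary structure is a cantilever fixed at A.
Primary-structure tip deflection at B by superposition:
  point load 58 at a = 4.5: Pa²(3L − a)/(6EI) = 6166/EI
  UDL 34: wL⁴/(8EI) = 88128/EI
  δ_0 = 94294/EI
Tip deflection under a unit load at B: L³/(3EI) = 576/EI.
With EI = 11000 kN·m²: δ_0 = 8.5722 m and δ_{BB} = 0.052364 m/kN.
Compatibility — the beam at B must follow the support down by 0.005 m: δ_0 − R_B·δ_{BB} = 0.005, so R_B = (8.5722 − 0.005)/0.052364 = 163.6 kN.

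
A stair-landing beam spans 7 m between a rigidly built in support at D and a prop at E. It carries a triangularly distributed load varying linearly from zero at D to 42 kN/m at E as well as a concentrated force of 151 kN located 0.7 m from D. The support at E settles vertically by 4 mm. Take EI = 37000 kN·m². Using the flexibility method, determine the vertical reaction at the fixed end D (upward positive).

Take the reaction at E as the redundant and release it; the primary structure is a cantilever fixed at D.
Downward deflection at the released point E due to the loads:
  triangular load, peak 42 at the free end: 11w₀L⁴/(120EI) = 9244/EI
  point load 151 at a = 0.7: Pa²(3L − a)/(6EI) = 250.3/EI
  δ_0 = 9494/EI
Tip deflection under a unit load at E: L³/(3EI) = 114.3/EI.
With EI = 37000 kN·m²: δ_0 = 0.2566 m and δ_{EE} = 0.00309 m/kN.
Compatibility — the beam at E must follow the support down by 0.004 m: δ_0 − R_E·δ_{EE} = 0.004, so R_E = (0.2566 − 0.004)/0.00309 = 81.75 kN.
Vertical equilibrium: R_D = ΣP − R_E = 298 − 81.75 = 216.3 kN.

R_D = 216.3 kN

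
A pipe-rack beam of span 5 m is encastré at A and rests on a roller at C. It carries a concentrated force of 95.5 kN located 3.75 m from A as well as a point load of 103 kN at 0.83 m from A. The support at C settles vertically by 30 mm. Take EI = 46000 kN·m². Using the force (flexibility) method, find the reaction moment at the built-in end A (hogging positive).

M_A = 286.9 kN·m

Remove the prop at C; the released (primary) structure is a cantilever built in at A.
Free-end deflection of the primary structure under the applied loading (downward +):
  point load 95.5 at a = 3.75: Pa²(3L − a)/(6EI) = 2518/EI
  point load 103 at a = 0.83: Pa²(3L − a)/(6EI) = 167.6/EI
  δ_0 = 2686/EI
Flexibility coefficient — unit upward force at C: δ_{CC} = L³/(3EI) = 41.67/EI.
With EI = 46000 kN·m²: δ_0 = 0.058384 m and δ_{CC} = 0.000906 m/kN.
Compatibility — the beam at C must follow the support down by 0.03 m: δ_0 − R_C·δ_{CC} = 0.03, so R_C = (0.058384 − 0.03)/0.000906 = 31.34 kN.
Moment equilibrium about A: M_A = Σ(load moments about A) − R_C·L = 443.6 − 31.34×5 = 286.9 kN·m.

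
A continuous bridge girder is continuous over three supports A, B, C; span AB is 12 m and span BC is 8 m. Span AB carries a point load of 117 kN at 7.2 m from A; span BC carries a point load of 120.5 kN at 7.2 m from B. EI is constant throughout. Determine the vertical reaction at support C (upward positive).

R_C = 85.85 kN

Release continuity at B by inserting a hinge; the redundant is the internal moment M_B. The primary structure is two simply-supported spans AB and BC.
Rotations at B on the released spans (each span's end-slope, ×1/EI):
  span AB: point load 117 at a = 7.2: Pab(L + a)/(6LEI) = 1078/EI
  span BC: point load 120.5 at a = 7.2: Pab(L + b)/(6LEI) = 127.2/EI
  relative rotation θ_0 = (1078 + 127.2)/EI = 1206/EI
A unit hogging moment at B produces rotation L₁/(3EI) + L₂/(3EI) = 6.667/EI.
Compatibility: M_B·(L₁+L₂)/(3EI) = θ_0, giving M_B = 180.8 kN·m (hogging).
Span BC, ΣM about C: R_B^{BC}·8 = 96.4 + 180.8, so R_B^{BC} = 34.65 kN and R_C = 120.5 − 34.65 = 85.85 kN.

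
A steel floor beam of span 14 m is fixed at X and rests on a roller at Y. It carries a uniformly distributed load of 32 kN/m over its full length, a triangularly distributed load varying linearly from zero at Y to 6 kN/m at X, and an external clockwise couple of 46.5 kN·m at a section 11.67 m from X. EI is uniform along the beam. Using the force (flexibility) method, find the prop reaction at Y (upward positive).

Choose R_Y as the redundant. The primary structure is the cantilever fixed at X.
Downward deflection at the released point Y due to the loads:
  UDL 32: wL⁴/(8EI) = 153664/EI
  triangular load, peak 6 at the fixed end: w₀L⁴/(30EI) = 7683/EI
  clockwise couple 46.5 at a = 11.67: M₀a(2L − a)/(2EI) = 4431/EI
  δ_0 = 165778/EI
Tip deflection under a unit load at Y: L³/(3EI) = 914.7/EI.
Compatibility at Y: δ_0 − R_Y·δ_{YY} = 0, so R_Y = 165778/914.7 = 181.2 kN.

R_Y = 181.2 kN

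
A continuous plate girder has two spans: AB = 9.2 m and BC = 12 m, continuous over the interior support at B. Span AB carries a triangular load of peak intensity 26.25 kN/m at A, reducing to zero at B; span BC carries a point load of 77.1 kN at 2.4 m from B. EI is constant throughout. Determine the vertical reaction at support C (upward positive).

Release continuity at B by inserting a hinge; the redundant is the internal moment M_B. The primary structure is two simply-supported spans AB and BC.
End slopes at the hinge B, treating each span as simply supported:
  span AB: triangular load, peak 26.25: 7w₀L³/(360EI) = 397.5/EI
  span BC: point load 77.1 at a = 2.4: Pab(L + b)/(6LEI) = 532.9/EI
  relative rotation θ_0 = (397.5 + 532.9)/EI = 930.4/EI
A unit hogging moment at B produces rotation L₁/(3EI) + L₂/(3EI) = 7.067/EI.
Compatibility: M_B·(L₁+L₂)/(3EI) = θ_0, giving M_B = 131.7 kN·m (hogging).
Span BC, ΣM about C: R_B^{BC}·12 = 740.2 + 131.7, so R_B^{BC} = 72.65 kN and R_C = 77.1 − 72.65 = 4.449 kN.

R_C = 4.449 kN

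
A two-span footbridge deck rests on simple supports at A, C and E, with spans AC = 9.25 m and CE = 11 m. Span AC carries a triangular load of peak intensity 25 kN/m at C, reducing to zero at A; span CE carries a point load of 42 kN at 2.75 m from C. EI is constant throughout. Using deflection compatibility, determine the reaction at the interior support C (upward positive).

Insert a hinge at C; M_C is the redundant, and each span becomes simply supported.
End slopes at the hinge C, treating each span as simply supported:
  span AC: triangular load, peak 25: w₀L³/(45EI) = 439.7/EI
  span CE: point load 42 at a = 2.75: Pab(L + b)/(6LEI) = 277.9/EI
  relative rotation θ_0 = (439.7 + 277.9)/EI = 717.6/EI
A unit hogging moment at C produces rotation L₁/(3EI) + L₂/(3EI) = 6.75/EI.
Compatibility: M_C·(L₁+L₂)/(3EI) = θ_0, giving M_C = 106.3 kN·m (hogging).
Span AC, ΣM about A with M_C applied at C: R_C^{AC}·9.25 = 713 + 106.3, so R_C^{AC} = 88.58 kN and R_A = 115.6 − 88.58 = 27.05 kN.
Span CE, ΣM about E: R_C^{CE}·11 = 346.5 + 106.3, so R_C^{CE} = 41.16 kN and R_E = 42 − 41.16 = 0.8351 kN.
R_C = 88.58 + 41.16 = 129.7 kN.

R_C = 129.7 kN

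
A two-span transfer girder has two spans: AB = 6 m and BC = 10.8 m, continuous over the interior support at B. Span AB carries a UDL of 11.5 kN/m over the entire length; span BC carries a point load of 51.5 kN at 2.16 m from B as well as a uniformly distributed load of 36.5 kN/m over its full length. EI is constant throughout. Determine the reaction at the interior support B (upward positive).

R_B = 379.6 kN

Release continuity at B by inserting a hinge; the redundant is the internal moment M_B. The primary structure is two simply-supported spans AB and BC.
End slopes at the hinge B, treating each span as simply supported:
  span AB: UDL 11.5: wL³/(24EI) = 103.5/EI
  span BC: point load 51.5 at a = 2.16: Pab(L + b)/(6LEI) = 288.3/EI
  span BC: UDL 36.5: wL³/(24EI) = 1916/EI
  relative rotation θ_0 = (103.5 + 2204)/EI = 2308/EI
A unit hogging moment at B produces rotation L₁/(3EI) + L₂/(3EI) = 5.6/EI.
Compatibility: M_B·(L₁+L₂)/(3EI) = θ_0, giving M_B = 412.1 kN·m (hogging).
Span AB, ΣM about A with M_B applied at B: R_B^{AB}·6 = 207 + 412.1, so R_B^{AB} = 103.2 kN and R_A = 69 − 103.2 = -34.18 kN.
Span BC, ΣM about C: R_B^{BC}·10.8 = 2574 + 412.1, so R_B^{BC} = 276.5 kN and R_C = 445.7 − 276.5 = 169.2 kN.
R_B = 103.2 + 276.5 = 379.6 kN.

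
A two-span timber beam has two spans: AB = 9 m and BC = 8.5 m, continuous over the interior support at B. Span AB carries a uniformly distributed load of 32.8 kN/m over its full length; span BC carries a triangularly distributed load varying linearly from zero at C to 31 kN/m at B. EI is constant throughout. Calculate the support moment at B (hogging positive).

Take M_B as the redundant. Released structure: two simple spans AB and BC with a hinge at B.
Discontinuity in slope at B on the released structure — sum the simple-span end rotations:
  span AB: UDL 32.8: wL³/(24EI) = 996.3/EI
  span BC: triangular load, peak 31: w₀L³/(45EI) = 423.1/EI
  relative rotation θ_0 = (996.3 + 423.1)/EI = 1419/EI
A unit hogging moment at B produces rotation L₁/(3EI) + L₂/(3EI) = 5.833/EI.
Compatibility: M_B·(L₁+L₂)/(3EI) = θ_0, giving M_B = 243.3 kN·m (hogging).

M_B = 243.3 kN·m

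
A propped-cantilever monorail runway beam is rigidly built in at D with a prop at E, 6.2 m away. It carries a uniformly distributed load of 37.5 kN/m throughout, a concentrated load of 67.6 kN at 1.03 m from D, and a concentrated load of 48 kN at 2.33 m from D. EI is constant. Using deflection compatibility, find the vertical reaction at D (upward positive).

Take the reaction at E as the redundant and release it; the primary structure is a cantilever fixed at D.
Deflection at E on the released cantilever, summing each load's contribution:
  UDL 37.5: wL⁴/(8EI) = 6926/EI
  point load 67.6 at a = 1.03: Pa²(3L − a)/(6EI) = 210/EI
  point load 48 at a = 2.33: Pa²(3L − a)/(6EI) = 706.6/EI
  δ_0 = 7843/EI
Tip deflection under a unit load at E: L³/(3EI) = 79.44/EI.
Compatibility at E: δ_0 − R_E·δ_{EE} = 0, so R_E = 7843/79.44 = 98.73 kN.
Vertical equilibrium: R_D = ΣP − R_E = 348.1 − 98.73 = 249.4 kN.

R_D = 249.4 kN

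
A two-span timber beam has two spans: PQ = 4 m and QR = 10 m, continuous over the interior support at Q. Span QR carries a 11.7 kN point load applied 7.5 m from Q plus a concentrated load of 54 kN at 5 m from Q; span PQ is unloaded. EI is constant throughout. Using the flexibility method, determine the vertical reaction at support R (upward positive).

Release continuity at Q by inserting a hinge; the redundant is the internal moment M_Q. The primary structure is two simply-supported spans PQ and QR.
Discontinuity in slope at Q on the released structure — sum the simple-span end rotations:
  span QR: point load 11.7 at a = 7.5: Pab(L + b)/(6LEI) = 45.7/EI
  span QR: point load 54 at a = 5: Pab(L + b)/(6LEI) = 337.5/EI
  relative rotation θ_0 = (0 + 383.2)/EI = 383.2/EI
A unit hogging moment at Q produces rotation L₁/(3EI) + L₂/(3EI) = 4.667/EI.
Compatibility: M_Q·(L₁+L₂)/(3EI) = θ_0, giving M_Q = 82.11 kN·m (hogging).
Span QR, ΣM about R: R_Q^{QR}·10 = 299.2 + 82.11, so R_Q^{QR} = 38.14 kN and R_R = 65.7 − 38.14 = 27.56 kN.

R_R = 27.56 kN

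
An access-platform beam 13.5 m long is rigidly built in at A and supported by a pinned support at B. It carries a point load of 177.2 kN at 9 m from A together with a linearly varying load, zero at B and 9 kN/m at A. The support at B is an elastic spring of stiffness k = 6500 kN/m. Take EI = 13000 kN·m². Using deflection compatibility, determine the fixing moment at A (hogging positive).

Release the roller at B. Primary structure: cantilever fixed at A.
Downward deflection at the released point B due to the loads:
  point load 177.2 at a = 9: Pa²(3L − a)/(6EI) = 75354/EI
  triangular load, peak 9 at the fixed end: w₀L⁴/(30EI) = 9965/EI
  δ_0 = 85319/EI
Flexibility coefficient — unit upward force at B: δ_{BB} = L³/(3EI) = 820.1/EI.
With EI = 13000 kN·m²: δ_0 = 6.563 m and δ_{BB} = 0.063087 m/kN.
Compatibility — the spring shortens by R_B/k under the reaction it provides: δ_0 − R_B·δ_{BB} = R_B/k. With 1/k = 0.000154 m/kN, R_B = δ_0 / (δ_{BB} + 1/k) = 6.563 / (0.063087 + 0.000154) = 103.8 kN.
Moment equilibrium about A: M_A = Σ(load moments about A) − R_B·L = 1868 − 103.8×13.5 = 467.2 kN·m.

M_A = 467.2 kN·m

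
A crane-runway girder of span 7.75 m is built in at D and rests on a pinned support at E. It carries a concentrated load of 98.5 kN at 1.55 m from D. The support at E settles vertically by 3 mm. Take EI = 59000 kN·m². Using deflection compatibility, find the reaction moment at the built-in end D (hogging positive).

Take the reaction at E as the redundant and release it; the primary structure is a cantilever fixed at D.
Downward deflection at the released point E due to the loads:
  point load 98.5 at a = 1.55: Pa²(3L − a)/(6EI) = 855.9/EI
Flexibility coefficient — unit upward force at E: δ_{EE} = L³/(3EI) = 155.2/EI.
With EI = 59000 kN·m²: δ_0 = 0.014506 m and δ_{EE} = 0.00263 m/kN.
Compatibility — the beam at E must follow the support down by 0.003 m: δ_0 − R_E·δ_{EE} = 0.003, so R_E = (0.014506 − 0.003)/0.00263 = 4.375 kN.
Moment equilibrium about D: M_D = Σ(load moments about D) − R_E·L = 152.7 − 4.375×7.75 = 118.8 kN·m.

M_D = 118.8 kN·m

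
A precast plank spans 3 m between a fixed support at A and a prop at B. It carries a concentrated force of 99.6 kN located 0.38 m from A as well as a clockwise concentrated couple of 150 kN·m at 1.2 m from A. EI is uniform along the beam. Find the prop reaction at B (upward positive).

Take the reaction at B as the redundant and release it; the primary structure is a cantilever fixed at A.
Downward deflection at the released point B due to the loads:
  point load 99.6 at a = 0.38: Pa²(3L − a)/(6EI) = 20.66/EI
  clockwise couple 150 at a = 1.2: M₀a(2L − a)/(2EI) = 432/EI
  δ_0 = 452.7/EI
Tip deflection under a unit load at B: L³/(3EI) = 9/EI.
The prop prevents deflection at B: R_B = δ_0/δ_{BB} = 452.7/9 = 50.3 kN.

R_B = 50.3 kN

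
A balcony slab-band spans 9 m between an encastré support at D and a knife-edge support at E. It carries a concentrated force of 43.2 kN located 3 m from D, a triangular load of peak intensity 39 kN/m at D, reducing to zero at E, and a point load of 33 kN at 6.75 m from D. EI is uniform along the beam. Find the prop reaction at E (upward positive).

R_E = 62.38 kN

Take the reaction at E as the redundant and release it; the primary structure is a cantilever fixed at D.
Free-end deflection of the primary structure under the applied loading (downward +):
  point load 43.2 at a = 3: Pa²(3L − a)/(6EI) = 1555/EI
  triangular load, peak 39 at the fixed end: w₀L⁴/(30EI) = 8529/EI
  point load 33 at a = 6.75: Pa²(3L − a)/(6EI) = 5075/EI
  δ_0 = 15159/EI
Flexibility coefficient — unit upward force at E: δ_{EE} = L³/(3EI) = 243/EI.
The prop prevents deflection at E: R_E = δ_0/δ_{EE} = 15159/243 = 62.38 kN.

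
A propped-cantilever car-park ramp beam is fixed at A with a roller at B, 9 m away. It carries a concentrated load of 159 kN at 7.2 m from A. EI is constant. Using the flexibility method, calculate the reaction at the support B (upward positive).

Remove the prop at B; the released (primary) structure is a cantilever built in at A.
Free-end deflection of the primary structure under the applied loading (downward +):
  point load 159 at a = 7.2: Pa²(3L − a)/(6EI) = 27200/EI
Flexibility coefficient — unit upward force at B: δ_{BB} = L³/(3EI) = 243/EI.
The prop prevents deflection at B: R_B = δ_0/δ_{BB} = 27200/243 = 111.9 kN.

R_B = 111.9 kN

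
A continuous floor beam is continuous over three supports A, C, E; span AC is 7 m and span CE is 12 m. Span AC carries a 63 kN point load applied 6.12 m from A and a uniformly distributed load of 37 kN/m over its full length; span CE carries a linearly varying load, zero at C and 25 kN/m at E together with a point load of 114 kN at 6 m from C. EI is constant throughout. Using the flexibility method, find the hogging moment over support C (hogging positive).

M_C = 394.9 kN·m

Insert a hinge at C; M_C is the redundant, and each span becomes simply supported.
End slopes at the hinge C, treating each span as simply supported:
  span AC: point load 63 at a = 6.12: Pab(L + a)/(6LEI) = 106/EI
  span AC: UDL 37: wL³/(24EI) = 528.8/EI
  span CE: triangular load, peak 25: 7w₀L³/(360EI) = 840/EI
  span CE: point load 114 at a = 6: Pab(L + b)/(6LEI) = 1026/EI
  relative rotation θ_0 = (634.8 + 1866)/EI = 2501/EI
A unit hogging moment at C produces rotation L₁/(3EI) + L₂/(3EI) = 6.333/EI.
Slope continuity at C: θ_0 = M_C·6.333/EI, so M_C = 2501/6.333 = 394.9 kN·m (hogging).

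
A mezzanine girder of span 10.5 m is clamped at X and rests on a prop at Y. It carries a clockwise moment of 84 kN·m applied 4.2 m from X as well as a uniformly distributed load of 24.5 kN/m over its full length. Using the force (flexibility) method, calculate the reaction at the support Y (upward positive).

R_Y = 104.1 kN

Take the reaction at Y as the redundant and release it; the primary structure is a cantilever fixed at X.
Primary-structure tip deflection at Y by superposition:
  clockwise couple 84 at a = 4.2: M₀a(2L − a)/(2EI) = 2964/EI
  UDL 24.5: wL⁴/(8EI) = 37225/EI
  δ_0 = 40188/EI
Tip deflection under a unit load at Y: L³/(3EI) = 385.9/EI.
Compatibility at Y: δ_0 − R_Y·δ_{YY} = 0, so R_Y = 40188/385.9 = 104.1 kN.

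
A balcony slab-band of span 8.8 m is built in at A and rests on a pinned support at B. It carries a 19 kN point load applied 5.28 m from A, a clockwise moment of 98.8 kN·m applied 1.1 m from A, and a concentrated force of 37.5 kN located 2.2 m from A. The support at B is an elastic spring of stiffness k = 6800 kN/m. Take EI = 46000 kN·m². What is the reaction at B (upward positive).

R_B = 14.93 kN

Take the reaction at B as the redundant and release it; the primary structure is a cantilever fixed at A.
Free-end deflection of the primary structure under the applied loading (downward +):
  point load 19 at a = 5.28: Pa²(3L − a)/(6EI) = 1865/EI
  clockwise couple 98.8 at a = 1.1: M₀a(2L − a)/(2EI) = 896.6/EI
  point load 37.5 at a = 2.2: Pa²(3L − a)/(6EI) = 732/EI
  δ_0 = 3493/EI
Tip deflection under a unit load at B: L³/(3EI) = 227.2/EI.
With EI = 46000 kN·m²: δ_0 = 0.075938 m and δ_{BB} = 0.004938 m/kN.
Compatibility — the spring shortens by R_B/k under the reaction it provides: δ_0 − R_B·δ_{BB} = R_B/k. With 1/k = 0.000147 m/kN, R_B = δ_0 / (δ_{BB} + 1/k) = 0.075938 / (0.004938 + 0.000147) = 14.93 kN.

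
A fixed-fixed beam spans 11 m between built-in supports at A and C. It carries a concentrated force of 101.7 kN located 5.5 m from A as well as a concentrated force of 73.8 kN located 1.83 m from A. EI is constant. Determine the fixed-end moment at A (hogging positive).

Release both end moments; the primary structure is a simply-supported span AC with redundants M_A and M_C.
Simple-span end rotations at A and C under the given loads:
  at A: point load 101.7 at a = 5.5: Pab(L + b)/(6LEI) = 769.1/EI
  at C: point load 101.7 at a = 5.5: Pab(L + a)/(6LEI) = 769.1/EI
  at A: point load 73.8 at a = 1.83: Pab(L + b)/(6LEI) = 378.5/EI
  at C: point load 73.8 at a = 1.83: Pab(L + a)/(6LEI) = 240.7/EI
  θ_A0 = 1148/EI,  θ_C0 = 1010/EI
Flexibility coefficients: a unit moment at one end gives L/(3EI) there and L/(6EI) at the far end, so f₁₁ = f₂₂ = 3.667/EI and f₁₂ = f₂₁ = 1.833/EI.
Compatibility — zero rotation at each built-in end:
  3.667 M_A + 1.833 M_C = 1148
  1.833 M_A + 3.667 M_C = 1010
Solving the pair gives M_A = 233.7 kN·m and M_C = 158.6 kN·m (hogging).

M_A = 233.7 kN·m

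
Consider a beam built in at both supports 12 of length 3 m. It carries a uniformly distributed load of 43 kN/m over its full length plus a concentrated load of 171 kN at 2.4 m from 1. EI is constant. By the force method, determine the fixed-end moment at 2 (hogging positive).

M_2 = 97.91 kN·m

Take the two fixed-end moments M_1, M_2 as redundants; the released structure is the simple span 12.
Simple-span end rotations at 1 and 2 under the given loads:
  at 1: UDL 43: wL³/(24EI) = 48.38/EI
  at 2: UDL 43: wL³/(24EI) = 48.38/EI
  at 1: point load 171 at a = 2.4: Pab(L + b)/(6LEI) = 49.25/EI
  at 2: point load 171 at a = 2.4: Pab(L + a)/(6LEI) = 73.87/EI
  θ_10 = 97.62/EI,  θ_20 = 122.2/EI
Flexibility coefficients: a unit moment at one end gives L/(3EI) there and L/(6EI) at the far end, so f₁₁ = f₂₂ = 1/EI and f₁₂ = f₂₁ = 0.5/EI.
Compatibility — zero rotation at each built-in end:
  1 M_1 + 0.5 M_2 = 97.62
  0.5 M_1 + 1 M_2 = 122.2
Solving the pair gives M_1 = 48.67 kN·m and M_2 = 97.91 kN·m (hogging).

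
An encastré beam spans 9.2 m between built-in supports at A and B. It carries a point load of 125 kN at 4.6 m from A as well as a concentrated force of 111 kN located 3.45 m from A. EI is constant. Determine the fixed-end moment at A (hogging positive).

M_A = 293.3 kN·m

Take the two fixed-end moments M_A, M_B as redundants; the released structure is the simple span AB.
End rotations of the released simple span under the applied load (×1/EI):
  at A: point load 125 at a = 4.6: Pab(L + b)/(6LEI) = 661.2/EI
  at B: point load 125 at a = 4.6: Pab(L + a)/(6LEI) = 661.2/EI
  at A: point load 111 at a = 3.45: Pab(L + b)/(6LEI) = 596.4/EI
  at B: point load 111 at a = 3.45: Pab(L + a)/(6LEI) = 504.6/EI
  θ_A0 = 1258/EI,  θ_B0 = 1166/EI
Flexibility coefficients: a unit moment at one end gives L/(3EI) there and L/(6EI) at the far end, so f₁₁ = f₂₂ = 3.067/EI and f₁₂ = f₂₁ = 1.533/EI.
Compatibility — zero rotation at each built-in end:
  3.067 M_A + 1.533 M_B = 1258
  1.533 M_A + 3.067 M_B = 1166
Solving the pair gives M_A = 293.3 kN·m and M_B = 233.5 kN·m (hogging).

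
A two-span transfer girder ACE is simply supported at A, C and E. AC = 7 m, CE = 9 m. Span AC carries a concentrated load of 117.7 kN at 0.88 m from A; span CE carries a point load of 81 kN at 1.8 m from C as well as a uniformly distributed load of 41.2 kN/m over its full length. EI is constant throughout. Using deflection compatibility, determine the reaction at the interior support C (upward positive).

Release continuity at C by inserting a hinge; the redundant is the internal moment M_C. The primary structure is two simply-supported spans AC and CE.
End slopes at the hinge C, treating each span as simply supported:
  span AC: point load 117.7 at a = 0.88: Pab(L + a)/(6LEI) = 118.9/EI
  span CE: point load 81 at a = 1.8: Pab(L + b)/(6LEI) = 314.9/EI
  span CE: UDL 41.2: wL³/(24EI) = 1251/EI
  relative rotation θ_0 = (118.9 + 1566)/EI = 1685/EI
A unit hogging moment at C produces rotation L₁/(3EI) + L₂/(3EI) = 5.333/EI.
Compatibility: M_C·(L₁+L₂)/(3EI) = θ_0, giving M_C = 316 kN·m (hogging).
Span AC, ΣM about A with M_C applied at C: R_C^{AC}·7 = 103.6 + 316, so R_C^{AC} = 59.94 kN and R_A = 117.7 − 59.94 = 57.76 kN.
Span CE, ΣM about E: R_C^{CE}·9 = 2252 + 316, so R_C^{CE} = 285.3 kN and R_E = 451.8 − 285.3 = 166.5 kN.
R_C = 59.94 + 285.3 = 345.2 kN.

R_C = 345.2 kN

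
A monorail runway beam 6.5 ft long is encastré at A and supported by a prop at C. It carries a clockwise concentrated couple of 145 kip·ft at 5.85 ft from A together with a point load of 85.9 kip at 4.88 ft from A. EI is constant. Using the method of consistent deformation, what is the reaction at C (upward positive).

Choose R_C as the redundant. The primary structure is the cantilever fixed at A.
Primary-structure tip deflection at C by superposition:
  clockwise couple 145 at a = 5.85: M₀a(2L − a)/(2EI) = 3032/EI
  point load 85.9 at a = 4.88: Pa²(3L − a)/(6EI) = 4985/EI
  δ_0 = 8017/EI
Flexibility coefficient — unit upward force at C: δ_{CC} = L³/(3EI) = 91.54/EI.
Compatibility at C: δ_0 − R_C·δ_{CC} = 0, so R_C = 8017/91.54 = 87.58 kip.

R_C = 87.58 kip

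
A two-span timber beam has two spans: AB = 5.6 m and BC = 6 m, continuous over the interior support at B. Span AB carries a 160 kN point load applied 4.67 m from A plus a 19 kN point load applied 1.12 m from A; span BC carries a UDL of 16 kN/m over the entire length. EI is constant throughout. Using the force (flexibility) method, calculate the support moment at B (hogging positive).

M_B = 97.1 kN·m

Take M_B as the redundant. Released structure: two simple spans AB and BC with a hinge at B.
End slopes at the hinge B, treating each span as simply supported:
  span AB: point load 160 at a = 4.67: Pab(L + a)/(6LEI) = 212.4/EI
  span AB: point load 19 at a = 1.12: Pab(L + a)/(6LEI) = 19.07/EI
  span BC: UDL 16: wL³/(24EI) = 144/EI
  relative rotation θ_0 = (231.5 + 144)/EI = 375.5/EI
A unit hogging moment at B produces rotation L₁/(3EI) + L₂/(3EI) = 3.867/EI.
Slope continuity at B: θ_0 = M_B·3.867/EI, so M_B = 375.5/3.867 = 97.1 kN·m (hogging).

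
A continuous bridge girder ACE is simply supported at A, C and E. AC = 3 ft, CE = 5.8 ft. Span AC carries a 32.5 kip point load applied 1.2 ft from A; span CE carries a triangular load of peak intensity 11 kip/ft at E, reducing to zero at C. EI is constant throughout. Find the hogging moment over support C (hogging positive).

M_C = 19.81 kip·ft

Insert a hinge at C; M_C is the redundant, and each span becomes simply supported.
Discontinuity in slope at C on the released structure — sum the simple-span end rotations:
  span AC: point load 32.5 at a = 1.2: Pab(L + a)/(6LEI) = 16.38/EI
  span CE: triangular load, peak 11: 7w₀L³/(360EI) = 41.73/EI
  relative rotation θ_0 = (16.38 + 41.73)/EI = 58.11/EI
A unit hogging moment at C produces rotation L₁/(3EI) + L₂/(3EI) = 2.933/EI.
Compatibility: M_C·(L₁+L₂)/(3EI) = θ_0, giving M_C = 19.81 kip·ft (hogging).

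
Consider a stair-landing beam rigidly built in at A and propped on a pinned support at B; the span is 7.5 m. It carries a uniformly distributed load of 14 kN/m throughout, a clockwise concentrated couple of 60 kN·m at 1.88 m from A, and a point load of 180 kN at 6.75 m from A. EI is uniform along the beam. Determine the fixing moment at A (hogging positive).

M_A = 185.8 kN·m

Take the reaction at B as the redundant and release it; the primary structure is a cantilever fixed at A.
Deflection at B on the released cantilever, summing each load's contribution:
  UDL 14: wL⁴/(8EI) = 5537/EI
  clockwise couple 60 at a = 1.88: M₀a(2L − a)/(2EI) = 740/EI
  point load 180 at a = 6.75: Pa²(3L − a)/(6EI) = 21528/EI
  δ_0 = 27805/EI
Tip deflection under a unit load at B: L³/(3EI) = 140.6/EI.
The prop prevents deflection at B: R_B = δ_0/δ_{BB} = 27805/140.6 = 197.7 kN.
Moment equilibrium about A: M_A = Σ(load moments about A) − R_B·L = 1669 − 197.7×7.5 = 185.8 kN·m.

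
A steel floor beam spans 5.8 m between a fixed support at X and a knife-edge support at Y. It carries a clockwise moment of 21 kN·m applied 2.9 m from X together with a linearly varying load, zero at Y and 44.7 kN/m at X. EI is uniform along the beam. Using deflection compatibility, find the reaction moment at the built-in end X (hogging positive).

M_X = 97.62 kN·m

Release the roller at Y. Primary structure: cantilever fixed at X.
Downward deflection at the released point Y due to the loads:
  clockwise couple 21 at a = 2.9: M₀a(2L − a)/(2EI) = 264.9/EI
  triangular load, peak 44.7 at the fixed end: w₀L⁴/(30EI) = 1686/EI
  δ_0 = 1951/EI
Tip deflection under a unit load at Y: L³/(3EI) = 65.04/EI.
Compatibility at Y: δ_0 − R_Y·δ_{YY} = 0, so R_Y = 1951/65.04 = 30 kN.
Moment equilibrium about X: M_X = Σ(load moments about X) − R_Y·L = 271.6 − 30×5.8 = 97.62 kN·m.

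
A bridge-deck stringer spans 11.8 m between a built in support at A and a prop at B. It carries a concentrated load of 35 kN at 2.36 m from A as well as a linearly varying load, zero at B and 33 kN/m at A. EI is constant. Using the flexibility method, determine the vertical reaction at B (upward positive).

R_B = 40.9 kN

Take the reaction at B as the redundant and release it; the primary structure is a cantilever fixed at A.
Free-end deflection of the primary structure under the applied loading (downward +):
  point load 35 at a = 2.36: Pa²(3L − a)/(6EI) = 1073/EI
  triangular load, peak 33 at the fixed end: w₀L⁴/(30EI) = 21327/EI
  δ_0 = 22400/EI
Tip deflection under a unit load at B: L³/(3EI) = 547.7/EI.
The prop prevents deflection at B: R_B = δ_0/δ_{BB} = 22400/547.7 = 40.9 kN.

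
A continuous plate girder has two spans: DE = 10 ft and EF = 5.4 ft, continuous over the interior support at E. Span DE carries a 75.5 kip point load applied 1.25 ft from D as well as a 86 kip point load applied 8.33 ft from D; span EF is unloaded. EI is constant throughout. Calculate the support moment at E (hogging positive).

M_E = 101.4 kip·ft

Insert a hinge at E; M_E is the redundant, and each span becomes simply supported.
Discontinuity in slope at E on the released structure — sum the simple-span end rotations:
  span DE: point load 75.5 at a = 1.25: Pab(L + a)/(6LEI) = 154.8/EI
  span DE: point load 86 at a = 8.33: Pab(L + a)/(6LEI) = 365.5/EI
  relative rotation θ_0 = (520.3 + 0)/EI = 520.3/EI
A unit hogging moment at E produces rotation L₁/(3EI) + L₂/(3EI) = 5.133/EI.
Slope continuity at E: θ_0 = M_E·5.133/EI, so M_E = 520.3/5.133 = 101.4 kip·ft (hogging).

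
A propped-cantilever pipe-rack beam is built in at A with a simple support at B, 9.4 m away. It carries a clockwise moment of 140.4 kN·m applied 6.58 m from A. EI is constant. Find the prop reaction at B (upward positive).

Release the roller at B. Primary structure: cantilever fixed at A.
Free-end deflection of the primary structure under the applied loading (downward +):
  clockwise couple 140.4 at a = 6.58: M₀a(2L − a)/(2EI) = 5645/EI
Tip deflection under a unit load at B: L³/(3EI) = 276.9/EI.
Compatibility at B: δ_0 − R_B·δ_{BB} = 0, so R_B = 5645/276.9 = 20.39 kN.

R_B = 20.39 kN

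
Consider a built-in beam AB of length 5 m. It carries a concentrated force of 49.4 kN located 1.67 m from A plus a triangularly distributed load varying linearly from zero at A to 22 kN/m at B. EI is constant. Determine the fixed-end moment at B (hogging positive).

Release both end moments; the primary structure is a simply-supported span AB with redundants M_A and M_B.
On the primary (simply-supported) span, the end slopes from the loading are:
  at A: point load 49.4 at a = 1.67: Pab(L + b)/(6LEI) = 76.28/EI
  at B: point load 49.4 at a = 1.67: Pab(L + a)/(6LEI) = 61.08/EI
  at A: triangular load, peak 22: 7w₀L³/(360EI) = 53.47/EI
  at B: triangular load, peak 22: w₀L³/(45EI) = 61.11/EI
  θ_A0 = 129.8/EI,  θ_B0 = 122.2/EI
Flexibility coefficients: a unit moment at one end gives L/(3EI) there and L/(6EI) at the far end, so f₁₁ = f₂₂ = 1.667/EI and f₁₂ = f₂₁ = 0.8333/EI.
Compatibility — zero rotation at each built-in end:
  1.667 M_A + 0.8333 M_B = 129.8
  0.8333 M_A + 1.667 M_B = 122.2
Solving the pair gives M_A = 54.93 kN·m and M_B = 45.85 kN·m (hogging).

M_B = 45.85 kN·m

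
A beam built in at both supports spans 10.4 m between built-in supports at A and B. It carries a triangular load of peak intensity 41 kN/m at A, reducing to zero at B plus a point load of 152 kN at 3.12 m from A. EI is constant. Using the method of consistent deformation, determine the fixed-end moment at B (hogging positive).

Take the two fixed-end moments M_A, M_B as redundants; the released structure is the simple span AB.
On the primary (simply-supported) span, the end slopes from the loading are:
  at A: triangular load, peak 41: w₀L³/(45EI) = 1025/EI
  at B: triangular load, peak 41: 7w₀L³/(360EI) = 896.8/EI
  at A: point load 152 at a = 3.12: Pab(L + b)/(6LEI) = 978.2/EI
  at B: point load 152 at a = 3.12: Pab(L + a)/(6LEI) = 748/EI
  θ_A0 = 2003/EI,  θ_B0 = 1645/EI
Flexibility coefficients: a unit moment at one end gives L/(3EI) there and L/(6EI) at the far end, so f₁₁ = f₂₂ = 3.467/EI and f₁₂ = f₂₁ = 1.733/EI.
Compatibility — zero rotation at each built-in end:
  3.467 M_A + 1.733 M_B = 2003
  1.733 M_A + 3.467 M_B = 1645
Solving the pair gives M_A = 454.1 kN·m and M_B = 247.4 kN·m (hogging).

M_B = 247.4 kN·m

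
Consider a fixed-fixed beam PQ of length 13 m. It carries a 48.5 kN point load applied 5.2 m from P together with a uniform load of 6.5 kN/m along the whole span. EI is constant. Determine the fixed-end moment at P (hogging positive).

M_P = 182.3 kN·m

Take the two fixed-end moments M_P, M_Q as redundants; the released structure is the simple span PQ.
Simple-span end rotations at P and Q under the given loads:
  at P: point load 48.5 at a = 5.2: Pab(L + b)/(6LEI) = 524.6/EI
  at Q: point load 48.5 at a = 5.2: Pab(L + a)/(6LEI) = 459/EI
  at P: UDL 6.5: wL³/(24EI) = 595/EI
  at Q: UDL 6.5: wL³/(24EI) = 595/EI
  θ_P0 = 1120/EI,  θ_Q0 = 1054/EI
Flexibility coefficients: a unit moment at one end gives L/(3EI) there and L/(6EI) at the far end, so f₁₁ = f₂₂ = 4.333/EI and f₁₂ = f₂₁ = 2.167/EI.
Compatibility — zero rotation at each built-in end:
  4.333 M_P + 2.167 M_Q = 1120
  2.167 M_P + 4.333 M_Q = 1054
Solving the pair gives M_P = 182.3 kN·m and M_Q = 152.1 kN·m (hogging).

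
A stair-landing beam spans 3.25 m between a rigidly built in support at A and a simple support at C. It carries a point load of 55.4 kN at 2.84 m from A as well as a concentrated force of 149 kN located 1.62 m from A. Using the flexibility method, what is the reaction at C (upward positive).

Release the roller at C. Primary structure: cantilever fixed at A.
Free-end deflection of the primary structure under the applied loading (downward +):
  point load 55.4 at a = 2.84: Pa²(3L − a)/(6EI) = 514.6/EI
  point load 149 at a = 1.62: Pa²(3L − a)/(6EI) = 529.9/EI
  δ_0 = 1044/EI
Tip deflection under a unit load at C: L³/(3EI) = 11.44/EI.
Compatibility at C: δ_0 − R_C·δ_{CC} = 0, so R_C = 1044/11.44 = 91.28 kN.

R_C = 91.28 kN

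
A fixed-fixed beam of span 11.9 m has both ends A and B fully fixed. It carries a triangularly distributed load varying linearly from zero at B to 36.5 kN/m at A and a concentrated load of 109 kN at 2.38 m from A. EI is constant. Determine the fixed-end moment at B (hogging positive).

M_B = 213.8 kN·m

Take the two fixed-end moments M_A, M_B as redundants; the released structure is the simple span AB.
End rotations of the released simple span under the applied load (×1/EI):
  at A: triangular load, peak 36.5: w₀L³/(45EI) = 1367/EI
  at B: triangular load, peak 36.5: 7w₀L³/(360EI) = 1196/EI
  at A: point load 109 at a = 2.38: Pab(L + b)/(6LEI) = 740.9/EI
  at B: point load 109 at a = 2.38: Pab(L + a)/(6LEI) = 493.9/EI
  θ_A0 = 2108/EI,  θ_B0 = 1690/EI
Flexibility coefficients: a unit moment at one end gives L/(3EI) there and L/(6EI) at the far end, so f₁₁ = f₂₂ = 3.967/EI and f₁₂ = f₂₁ = 1.983/EI.
Compatibility — zero rotation at each built-in end:
  3.967 M_A + 1.983 M_B = 2108
  1.983 M_A + 3.967 M_B = 1690
Solving the pair gives M_A = 424.5 kN·m and M_B = 213.8 kN·m (hogging).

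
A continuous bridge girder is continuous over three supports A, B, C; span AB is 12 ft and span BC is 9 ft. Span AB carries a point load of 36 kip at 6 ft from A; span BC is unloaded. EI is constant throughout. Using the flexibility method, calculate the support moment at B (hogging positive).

Release continuity at B by inserting a hinge; the redundant is the internal moment M_B. The primary structure is two simply-supported spans AB and BC.
Discontinuity in slope at B on the released structure — sum the simple-span end rotations:
  span AB: point load 36 at a = 6: Pab(L + a)/(6LEI) = 324/EI
  relative rotation θ_0 = (324 + 0)/EI = 324/EI
A unit hogging moment at B produces rotation L₁/(3EI) + L₂/(3EI) = 7/EI.
Compatibility: M_B·(L₁+L₂)/(3EI) = θ_0, giving M_B = 46.29 kip·ft (hogging).

M_B = 46.29 kip·ft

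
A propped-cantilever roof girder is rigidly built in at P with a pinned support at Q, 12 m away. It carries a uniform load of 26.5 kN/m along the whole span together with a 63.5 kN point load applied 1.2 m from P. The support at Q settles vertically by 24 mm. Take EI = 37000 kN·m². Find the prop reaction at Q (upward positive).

Remove the prop at Q; the released (primary) structure is a cantilever built in at P.
Downward deflection at the released point Q due to the loads:
  UDL 26.5: wL⁴/(8EI) = 68688/EI
  point load 63.5 at a = 1.2: Pa²(3L − a)/(6EI) = 530.4/EI
  δ_0 = 69218/EI
Tip deflection under a unit load at Q: L³/(3EI) = 576/EI.
With EI = 37000 kN·m²: δ_0 = 1.8708 m and δ_{QQ} = 0.015568 m/kN.
Compatibility — the beam at Q must follow the support down by 0.024 m: δ_0 − R_Q·δ_{QQ} = 0.024, so R_Q = (1.8708 − 0.024)/0.015568 = 118.6 kN.

R_Q = 118.6 kN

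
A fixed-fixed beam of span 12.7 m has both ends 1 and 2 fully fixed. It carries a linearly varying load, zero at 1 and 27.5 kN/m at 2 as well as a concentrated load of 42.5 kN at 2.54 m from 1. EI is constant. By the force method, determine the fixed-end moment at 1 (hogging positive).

M_1 = 216.9 kN·m

Release both end moments; the primary structure is a simply-supported span 12 with redundants M_1 and M_2.
End rotations of the released simple span under the applied load (×1/EI):
  at 1: triangular load, peak 27.5: 7w₀L³/(360EI) = 1095/EI
  at 2: triangular load, peak 27.5: w₀L³/(45EI) = 1252/EI
  at 1: point load 42.5 at a = 2.54: Pab(L + b)/(6LEI) = 329/EI
  at 2: point load 42.5 at a = 2.54: Pab(L + a)/(6LEI) = 219.4/EI
  θ_10 = 1424/EI,  θ_20 = 1471/EI
Flexibility coefficients: a unit moment at one end gives L/(3EI) there and L/(6EI) at the far end, so f₁₁ = f₂₂ = 4.233/EI and f₁₂ = f₂₁ = 2.117/EI.
Compatibility — zero rotation at each built-in end:
  4.233 M_1 + 2.117 M_2 = 1424
  2.117 M_1 + 4.233 M_2 = 1471
Solving the pair gives M_1 = 216.9 kN·m and M_2 = 239 kN·m (hogging).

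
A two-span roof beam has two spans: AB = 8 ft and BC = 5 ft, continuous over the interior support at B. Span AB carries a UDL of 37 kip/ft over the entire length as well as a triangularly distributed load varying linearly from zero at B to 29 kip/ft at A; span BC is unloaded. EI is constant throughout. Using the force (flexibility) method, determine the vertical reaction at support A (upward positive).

R_A = 194.2 kip

Take M_B as the redundant. Released structure: two simple spans AB and BC with a hinge at B.
Discontinuity in slope at B on the released structure — sum the simple-span end rotations:
  span AB: UDL 37: wL³/(24EI) = 789.3/EI
  span AB: triangular load, peak 29: 7w₀L³/(360EI) = 288.7/EI
  relative rotation θ_0 = (1078 + 0)/EI = 1078/EI
A unit hogging moment at B produces rotation L₁/(3EI) + L₂/(3EI) = 4.333/EI.
Compatibility: M_B·(L₁+L₂)/(3EI) = θ_0, giving M_B = 248.8 kip·ft (hogging).
Span AB, ΣM about A with M_B applied at B: R_B^{AB}·8 = 1493 + 248.8, so R_B^{AB} = 217.8 kip and R_A = 412 − 217.8 = 194.2 kip.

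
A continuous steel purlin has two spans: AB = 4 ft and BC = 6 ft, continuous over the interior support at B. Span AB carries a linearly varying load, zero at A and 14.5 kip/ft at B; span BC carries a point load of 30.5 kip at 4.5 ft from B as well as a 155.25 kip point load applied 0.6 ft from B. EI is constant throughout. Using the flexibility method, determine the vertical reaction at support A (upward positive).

R_A = -7.043 kip

Take M_B as the redundant. Released structure: two simple spans AB and BC with a hinge at B.
Discontinuity in slope at B on the released structure — sum the simple-span end rotations:
  span AB: triangular load, peak 14.5: w₀L³/(45EI) = 20.62/EI
  span BC: point load 30.5 at a = 4.5: Pab(L + b)/(6LEI) = 42.89/EI
  span BC: point load 155.25 at a = 0.6: Pab(L + b)/(6LEI) = 159.3/EI
  relative rotation θ_0 = (20.62 + 202.2)/EI = 222.8/EI
A unit hogging moment at B produces rotation L₁/(3EI) + L₂/(3EI) = 3.333/EI.
Slope continuity at B: θ_0 = M_B·3.333/EI, so M_B = 222.8/3.333 = 66.84 kip·ft (hogging).
Span AB, ΣM about A with M_B applied at B: R_B^{AB}·4 = 77.33 + 66.84, so R_B^{AB} = 36.04 kip and R_A = 29 − 36.04 = -7.043 kip.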